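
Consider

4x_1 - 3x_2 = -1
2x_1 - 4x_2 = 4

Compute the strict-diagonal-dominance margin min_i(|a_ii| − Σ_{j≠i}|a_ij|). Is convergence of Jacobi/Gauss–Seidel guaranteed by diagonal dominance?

1

row 1: |4| − (3) = 1
row 2: |-4| − (2) = 2
minimum over rows = 1 → strictly diagonally dominant (convergence guaranteed)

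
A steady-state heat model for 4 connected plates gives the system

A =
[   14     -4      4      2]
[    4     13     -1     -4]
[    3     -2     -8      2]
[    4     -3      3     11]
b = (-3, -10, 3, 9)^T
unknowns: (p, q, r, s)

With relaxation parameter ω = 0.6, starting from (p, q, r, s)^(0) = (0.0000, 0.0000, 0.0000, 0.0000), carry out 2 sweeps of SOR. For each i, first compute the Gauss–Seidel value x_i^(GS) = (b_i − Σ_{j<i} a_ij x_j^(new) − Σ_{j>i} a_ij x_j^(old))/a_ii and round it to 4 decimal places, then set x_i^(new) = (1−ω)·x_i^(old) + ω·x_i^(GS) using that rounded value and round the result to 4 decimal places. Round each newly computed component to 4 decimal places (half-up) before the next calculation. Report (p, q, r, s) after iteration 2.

(-0.2638, -0.5084, -0.2117, 0.6912)

Iteration 1:
  p: GS value = (-3 - (-4)·0.0000 - (4)·0.0000 - (2)·0.0000) / (14) = -0.2143;  p ← (1−ω)·0.0000 + ω·-0.2143 = -0.1286
  q: GS value = (-10 - (4)·-0.1286 - (-1)·0.0000 - (-4)·0.0000) / (13) = -0.7297;  q ← (1−ω)·0.0000 + ω·-0.7297 = -0.4378
  r: GS value = (3 - (3)·-0.1286 - (-2)·-0.4378 - (2)·0.0000) / (-8) = -0.3138;  r ← (1−ω)·0.0000 + ω·-0.3138 = -0.1883
  s: GS value = (9 - (4)·-0.1286 - (-3)·-0.4378 - (3)·-0.1883) / (11) = 0.7969;  s ← (1−ω)·0.0000 + ω·0.7969 = 0.4781
Iteration 2:
  p: GS value = (-3 - (-4)·-0.4378 - (4)·-0.1883 - (2)·0.4781) / (14) = -0.3539;  p ← (1−ω)·-0.1286 + ω·-0.3539 = -0.2638
  q: GS value = (-10 - (4)·-0.2638 - (-1)·-0.1883 - (-4)·0.4781) / (13) = -0.5554;  q ← (1−ω)·-0.4378 + ω·-0.5554 = -0.5084
  r: GS value = (3 - (3)·-0.2638 - (-2)·-0.5084 - (2)·0.4781) / (-8) = -0.2273;  r ← (1−ω)·-0.1883 + ω·-0.2273 = -0.2117
  s: GS value = (9 - (4)·-0.2638 - (-3)·-0.5084 - (3)·-0.2117) / (11) = 0.8332;  s ← (1−ω)·0.4781 + ω·0.8332 = 0.6912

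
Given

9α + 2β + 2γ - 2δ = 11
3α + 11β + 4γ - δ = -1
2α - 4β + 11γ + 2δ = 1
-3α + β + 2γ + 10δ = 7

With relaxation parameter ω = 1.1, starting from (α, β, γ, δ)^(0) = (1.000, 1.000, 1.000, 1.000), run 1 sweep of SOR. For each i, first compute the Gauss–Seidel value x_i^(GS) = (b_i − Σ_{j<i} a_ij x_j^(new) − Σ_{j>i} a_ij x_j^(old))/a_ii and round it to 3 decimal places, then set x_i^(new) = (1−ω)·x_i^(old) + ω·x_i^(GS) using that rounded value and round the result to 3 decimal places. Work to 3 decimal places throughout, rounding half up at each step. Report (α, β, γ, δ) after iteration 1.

Iteration 1:
  α: GS value = (11 - (2)·1.000 - (2)·1.000 - (-2)·1.000) / (9) = 1.000;  α ← (1−ω)·1.000 + ω·1.000 = 1.000
  β: GS value = (-1 - (3)·1.000 - (4)·1.000 - (-1)·1.000) / (11) = -0.636;  β ← (1−ω)·1.000 + ω·-0.636 = -0.800
  γ: GS value = (1 - (2)·1.000 - (-4)·-0.800 - (2)·1.000) / (11) = -0.564;  γ ← (1−ω)·1.000 + ω·-0.564 = -0.720
  δ: GS value = (7 - (-3)·1.000 - (1)·-0.800 - (2)·-0.720) / (10) = 1.224;  δ ← (1−ω)·1.000 + ω·1.224 = 1.246

(1.000, -0.800, -0.720, 1.246)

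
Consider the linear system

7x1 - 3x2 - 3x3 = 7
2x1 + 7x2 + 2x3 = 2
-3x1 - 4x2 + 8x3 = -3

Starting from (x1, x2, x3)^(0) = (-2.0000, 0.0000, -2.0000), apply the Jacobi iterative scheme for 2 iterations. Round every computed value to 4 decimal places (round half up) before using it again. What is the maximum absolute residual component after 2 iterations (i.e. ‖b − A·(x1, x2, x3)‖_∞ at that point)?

Iteration 1:
  x1 = (7 - (-3)·0.0000 - (-3)·-2.0000) / (7) = 0.1429
  x2 = (2 - (2)·-2.0000 - (2)·-2.0000) / (7) = 1.4286
  x3 = (-3 - (-3)·-2.0000 - (-4)·0.0000) / (8) = -1.1250
Iteration 2:
  x1 = (7 - (-3)·1.4286 - (-3)·-1.1250) / (7) = 1.1301
  x2 = (2 - (2)·0.1429 - (2)·-1.1250) / (7) = 0.5663
  x3 = (-3 - (-3)·0.1429 - (-4)·1.4286) / (8) = 0.3929
Residual b − A·x = (1.9669, -5.0101, -0.4877); ∞-norm = 5.0101

5.0101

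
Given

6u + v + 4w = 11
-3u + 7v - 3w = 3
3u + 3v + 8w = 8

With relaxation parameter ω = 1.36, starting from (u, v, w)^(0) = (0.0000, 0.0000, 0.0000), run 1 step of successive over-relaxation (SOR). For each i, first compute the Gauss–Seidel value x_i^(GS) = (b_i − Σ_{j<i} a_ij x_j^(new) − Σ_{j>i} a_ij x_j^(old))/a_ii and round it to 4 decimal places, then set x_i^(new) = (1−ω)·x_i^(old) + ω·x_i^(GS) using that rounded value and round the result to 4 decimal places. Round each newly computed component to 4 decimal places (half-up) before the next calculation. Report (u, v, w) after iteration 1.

(2.4933, 2.0361, -0.9500)

Iteration 1:
  u: GS value = (11 - (1)·0.0000 - (4)·0.0000) / (6) = 1.8333;  u ← (1−ω)·0.0000 + ω·1.8333 = 2.4933
  v: GS value = (3 - (-3)·2.4933 - (-3)·0.0000) / (7) = 1.4971;  v ← (1−ω)·0.0000 + ω·1.4971 = 2.0361
  w: GS value = (8 - (3)·2.4933 - (3)·2.0361) / (8) = -0.6985;  w ← (1−ω)·0.0000 + ω·-0.6985 = -0.9500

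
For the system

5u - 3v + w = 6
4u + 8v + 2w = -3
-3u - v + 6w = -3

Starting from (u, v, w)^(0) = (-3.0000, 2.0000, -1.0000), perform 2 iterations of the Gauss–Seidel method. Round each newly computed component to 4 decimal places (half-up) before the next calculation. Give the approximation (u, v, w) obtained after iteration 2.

Iteration 1:
  u = (6 - (-3)·2.0000 - (1)·-1.0000) / (5) = 2.6000
  v = (-3 - (4)·2.6000 - (2)·-1.0000) / (8) = -1.4250
  w = (-3 - (-3)·2.6000 - (-1)·-1.4250) / (6) = 0.5625
Iteration 2:
  u = (6 - (-3)·-1.4250 - (1)·0.5625) / (5) = 0.2325
  v = (-3 - (4)·0.2325 - (2)·0.5625) / (8) = -0.6319
  w = (-3 - (-3)·0.2325 - (-1)·-0.6319) / (6) = -0.4891

(0.2325, -0.6319, -0.4891)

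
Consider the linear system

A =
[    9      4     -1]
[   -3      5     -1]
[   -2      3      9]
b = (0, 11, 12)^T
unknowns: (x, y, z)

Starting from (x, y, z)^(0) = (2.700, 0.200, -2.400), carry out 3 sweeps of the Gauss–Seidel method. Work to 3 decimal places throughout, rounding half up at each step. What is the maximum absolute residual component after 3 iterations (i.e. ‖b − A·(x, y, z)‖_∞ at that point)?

Iteration 1:
  x = (0 - (4)·0.200 - (-1)·-2.400) / (9) = -0.356
  y = (11 - (-3)·-0.356 - (-1)·-2.400) / (5) = 1.506
  z = (12 - (-2)·-0.356 - (3)·1.506) / (9) = 0.752
Iteration 2:
  x = (0 - (4)·1.506 - (-1)·0.752) / (9) = -0.586
  y = (11 - (-3)·-0.586 - (-1)·0.752) / (5) = 1.999
  z = (12 - (-2)·-0.586 - (3)·1.999) / (9) = 0.537
Iteration 3:
  x = (0 - (4)·1.999 - (-1)·0.537) / (9) = -0.829
  y = (11 - (-3)·-0.829 - (-1)·0.537) / (5) = 1.810
  z = (12 - (-2)·-0.829 - (3)·1.810) / (9) = 0.546
Residual b − A·x = (0.767, 0.009, -0.002); ∞-norm = 0.767

0.767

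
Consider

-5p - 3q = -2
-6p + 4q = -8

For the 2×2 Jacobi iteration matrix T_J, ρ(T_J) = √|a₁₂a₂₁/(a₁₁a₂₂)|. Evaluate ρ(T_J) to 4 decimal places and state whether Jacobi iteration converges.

0.9487

a₁₂a₂₁/(a₁₁a₂₂) = (-3)·(-6) / ((-5)·(4)) = -0.900000
ρ = √|-0.900000| = √0.900000 = 0.9487
ρ < 1, so Jacobi converges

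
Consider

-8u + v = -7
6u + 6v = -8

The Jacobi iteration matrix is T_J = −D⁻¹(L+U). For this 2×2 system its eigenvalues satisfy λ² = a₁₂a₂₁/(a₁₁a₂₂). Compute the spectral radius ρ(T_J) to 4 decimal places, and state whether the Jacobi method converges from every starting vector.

0.3536

a₁₂a₂₁/(a₁₁a₂₂) = (1)·(6) / ((-8)·(6)) = -0.125000
ρ = √|-0.125000| = √0.125000 = 0.3536
ρ < 1, so Jacobi converges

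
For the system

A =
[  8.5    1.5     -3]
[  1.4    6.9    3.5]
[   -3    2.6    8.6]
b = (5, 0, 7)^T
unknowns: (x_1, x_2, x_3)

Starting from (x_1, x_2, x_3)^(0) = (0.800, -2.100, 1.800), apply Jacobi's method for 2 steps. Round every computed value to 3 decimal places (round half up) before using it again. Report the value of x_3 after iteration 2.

Iteration 1:
  x_1 = (5 - (1.5)·-2.100 - (-3)·1.800) / (8.5) = 1.594
  x_2 = (0 - (1.4)·0.800 - (3.5)·1.800) / (6.9) = -1.075
  x_3 = (7 - (-3)·0.800 - (2.6)·-2.100) / (8.6) = 1.728
Iteration 2:
  x_1 = (5 - (1.5)·-1.075 - (-3)·1.728) / (8.5) = 1.388
  x_2 = (0 - (1.4)·1.594 - (3.5)·1.728) / (6.9) = -1.200
  x_3 = (7 - (-3)·1.594 - (2.6)·-1.075) / (8.6) = 1.695

1.695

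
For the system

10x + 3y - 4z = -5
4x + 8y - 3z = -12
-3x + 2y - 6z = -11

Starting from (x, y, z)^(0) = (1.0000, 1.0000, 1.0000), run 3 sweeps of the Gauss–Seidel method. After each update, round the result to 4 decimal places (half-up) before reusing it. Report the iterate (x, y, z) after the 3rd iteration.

(0.3210, -1.1965, 1.2740)

Iteration 1:
  x = (-5 - (3)·1.0000 - (-4)·1.0000) / (10) = -0.4000
  y = (-12 - (4)·-0.4000 - (-3)·1.0000) / (8) = -0.9250
  z = (-11 - (-3)·-0.4000 - (2)·-0.9250) / (-6) = 1.7250
Iteration 2:
  x = (-5 - (3)·-0.9250 - (-4)·1.7250) / (10) = 0.4675
  y = (-12 - (4)·0.4675 - (-3)·1.7250) / (8) = -1.0869
  z = (-11 - (-3)·0.4675 - (2)·-1.0869) / (-6) = 1.2373
Iteration 3:
  x = (-5 - (3)·-1.0869 - (-4)·1.2373) / (10) = 0.3210
  y = (-12 - (4)·0.3210 - (-3)·1.2373) / (8) = -1.1965
  z = (-11 - (-3)·0.3210 - (2)·-1.1965) / (-6) = 1.2740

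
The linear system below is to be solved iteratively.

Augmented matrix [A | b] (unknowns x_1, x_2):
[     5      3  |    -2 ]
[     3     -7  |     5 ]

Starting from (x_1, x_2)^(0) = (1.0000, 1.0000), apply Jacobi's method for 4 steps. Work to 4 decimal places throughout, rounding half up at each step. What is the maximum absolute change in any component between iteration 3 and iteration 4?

0.2205

Iteration 1:
  x_1 = (-2 - (3)·1.0000) / (5) = -1.0000
  x_2 = (5 - (3)·1.0000) / (-7) = -0.2857
Iteration 2:
  x_1 = (-2 - (3)·-0.2857) / (5) = -0.2286
  x_2 = (5 - (3)·-1.0000) / (-7) = -1.1429
Iteration 3:
  x_1 = (-2 - (3)·-1.1429) / (5) = 0.2857
  x_2 = (5 - (3)·-0.2286) / (-7) = -0.8123
Iteration 4:
  x_1 = (-2 - (3)·-0.8123) / (5) = 0.0874
  x_2 = (5 - (3)·0.2857) / (-7) = -0.5918
Change: (-0.1983, 0.2205) → max |·| = 0.2205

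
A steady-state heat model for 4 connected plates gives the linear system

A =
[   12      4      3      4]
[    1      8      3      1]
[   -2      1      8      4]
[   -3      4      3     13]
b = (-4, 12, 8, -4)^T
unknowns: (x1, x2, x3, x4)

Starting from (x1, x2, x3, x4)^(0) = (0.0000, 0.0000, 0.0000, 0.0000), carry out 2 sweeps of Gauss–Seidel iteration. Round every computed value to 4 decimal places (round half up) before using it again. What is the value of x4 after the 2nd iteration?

-1.1779

Iteration 1:
  x1 = (-4 - (4)·0.0000 - (3)·0.0000 - (4)·0.0000) / (12) = -0.3333
  x2 = (12 - (1)·-0.3333 - (3)·0.0000 - (1)·0.0000) / (8) = 1.5417
  x3 = (8 - (-2)·-0.3333 - (1)·1.5417 - (4)·0.0000) / (8) = 0.7240
  x4 = (-4 - (-3)·-0.3333 - (4)·1.5417 - (3)·0.7240) / (13) = -1.0261
Iteration 2:
  x1 = (-4 - (4)·1.5417 - (3)·0.7240 - (4)·-1.0261) / (12) = -0.6862
  x2 = (12 - (1)·-0.6862 - (3)·0.7240 - (1)·-1.0261) / (8) = 1.4425
  x3 = (8 - (-2)·-0.6862 - (1)·1.4425 - (4)·-1.0261) / (8) = 1.1612
  x4 = (-4 - (-3)·-0.6862 - (4)·1.4425 - (3)·1.1612) / (13) = -1.1779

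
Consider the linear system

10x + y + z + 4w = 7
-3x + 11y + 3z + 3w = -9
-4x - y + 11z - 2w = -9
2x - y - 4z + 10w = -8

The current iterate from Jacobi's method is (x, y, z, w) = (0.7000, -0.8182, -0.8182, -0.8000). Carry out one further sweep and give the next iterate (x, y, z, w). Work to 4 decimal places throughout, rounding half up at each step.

(1.1836, -0.1859, -0.7835, -1.3491)

One sweep:
  x = (7 - (1)·-0.8182 - (1)·-0.8182 - (4)·-0.8000) / (10) = 1.1836
  y = (-9 - (-3)·0.7000 - (3)·-0.8182 - (3)·-0.8000) / (11) = -0.1859
  z = (-9 - (-4)·0.7000 - (-1)·-0.8182 - (-2)·-0.8000) / (11) = -0.7835
  w = (-8 - (2)·0.7000 - (-1)·-0.8182 - (-4)·-0.8182) / (10) = -1.3491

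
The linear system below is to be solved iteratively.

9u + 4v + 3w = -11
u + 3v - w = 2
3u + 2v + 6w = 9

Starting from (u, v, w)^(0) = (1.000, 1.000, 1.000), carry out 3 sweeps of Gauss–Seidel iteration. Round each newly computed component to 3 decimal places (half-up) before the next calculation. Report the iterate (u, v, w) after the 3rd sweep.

(-2.886, 2.321, 2.169)

Iteration 1:
  u = (-11 - (4)·1.000 - (3)·1.000) / (9) = -2.000
  v = (2 - (1)·-2.000 - (-1)·1.000) / (3) = 1.667
  w = (9 - (3)·-2.000 - (2)·1.667) / (6) = 1.944
Iteration 2:
  u = (-11 - (4)·1.667 - (3)·1.944) / (9) = -2.611
  v = (2 - (1)·-2.611 - (-1)·1.944) / (3) = 2.185
  w = (9 - (3)·-2.611 - (2)·2.185) / (6) = 2.077
Iteration 3:
  u = (-11 - (4)·2.185 - (3)·2.077) / (9) = -2.886
  v = (2 - (1)·-2.886 - (-1)·2.077) / (3) = 2.321
  w = (9 - (3)·-2.886 - (2)·2.321) / (6) = 2.169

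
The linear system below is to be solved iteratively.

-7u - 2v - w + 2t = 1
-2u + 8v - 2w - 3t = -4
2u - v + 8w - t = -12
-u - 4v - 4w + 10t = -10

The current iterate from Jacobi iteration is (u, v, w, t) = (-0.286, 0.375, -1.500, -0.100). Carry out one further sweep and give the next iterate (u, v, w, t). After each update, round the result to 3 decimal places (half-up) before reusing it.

(-0.064, -0.984, -1.394, -1.479)

One sweep:
  u = (1 - (-2)·0.375 - (-1)·-1.500 - (2)·-0.100) / (-7) = -0.064
  v = (-4 - (-2)·-0.286 - (-2)·-1.500 - (-3)·-0.100) / (8) = -0.984
  w = (-12 - (2)·-0.286 - (-1)·0.375 - (-1)·-0.100) / (8) = -1.394
  t = (-10 - (-1)·-0.286 - (-4)·0.375 - (-4)·-1.500) / (10) = -1.479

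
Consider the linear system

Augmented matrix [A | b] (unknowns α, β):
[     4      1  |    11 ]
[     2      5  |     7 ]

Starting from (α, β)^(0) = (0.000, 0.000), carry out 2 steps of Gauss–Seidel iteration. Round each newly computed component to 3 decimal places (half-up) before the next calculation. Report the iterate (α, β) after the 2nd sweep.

Iteration 1:
  α = (11 - (1)·0.000) / (4) = 2.750
  β = (7 - (2)·2.750) / (5) = 0.300
Iteration 2:
  α = (11 - (1)·0.300) / (4) = 2.675
  β = (7 - (2)·2.675) / (5) = 0.330

(2.675, 0.330)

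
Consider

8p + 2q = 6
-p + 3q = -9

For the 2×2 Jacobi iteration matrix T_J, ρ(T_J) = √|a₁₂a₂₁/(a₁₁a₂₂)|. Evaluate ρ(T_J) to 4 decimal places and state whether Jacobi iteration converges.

0.2887

a₁₂a₂₁/(a₁₁a₂₂) = (2)·(-1) / ((8)·(3)) = -0.083333
ρ = √|-0.083333| = √0.083333 = 0.2887
ρ < 1, so Jacobi converges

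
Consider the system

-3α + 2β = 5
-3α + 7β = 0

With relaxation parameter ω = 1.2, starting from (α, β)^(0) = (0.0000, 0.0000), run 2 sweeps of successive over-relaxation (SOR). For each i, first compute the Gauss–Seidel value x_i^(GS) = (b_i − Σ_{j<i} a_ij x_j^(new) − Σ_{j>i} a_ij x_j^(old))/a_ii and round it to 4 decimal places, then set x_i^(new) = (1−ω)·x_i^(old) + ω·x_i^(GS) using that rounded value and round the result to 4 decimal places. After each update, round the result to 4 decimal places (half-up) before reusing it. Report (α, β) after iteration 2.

Iteration 1:
  α: GS value = (5 - (2)·0.0000) / (-3) = -1.6667;  α ← (1−ω)·0.0000 + ω·-1.6667 = -2.0000
  β: GS value = (0 - (-3)·-2.0000) / (7) = -0.8571;  β ← (1−ω)·0.0000 + ω·-0.8571 = -1.0285
Iteration 2:
  α: GS value = (5 - (2)·-1.0285) / (-3) = -2.3523;  α ← (1−ω)·-2.0000 + ω·-2.3523 = -2.4228
  β: GS value = (0 - (-3)·-2.4228) / (7) = -1.0383;  β ← (1−ω)·-1.0285 + ω·-1.0383 = -1.0403

(-2.4228, -1.0403)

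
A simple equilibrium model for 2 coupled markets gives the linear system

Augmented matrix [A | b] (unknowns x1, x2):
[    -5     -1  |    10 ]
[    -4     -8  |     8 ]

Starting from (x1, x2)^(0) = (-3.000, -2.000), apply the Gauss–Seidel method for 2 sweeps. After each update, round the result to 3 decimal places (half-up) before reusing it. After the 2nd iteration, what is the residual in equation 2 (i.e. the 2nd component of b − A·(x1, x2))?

Iteration 1:
  x1 = (10 - (-1)·-2.000) / (-5) = -1.600
  x2 = (8 - (-4)·-1.600) / (-8) = -0.200
Iteration 2:
  x1 = (10 - (-1)·-0.200) / (-5) = -1.960
  x2 = (8 - (-4)·-1.960) / (-8) = -0.020
Residual b − A·x = (0.180, 0.000)

0.000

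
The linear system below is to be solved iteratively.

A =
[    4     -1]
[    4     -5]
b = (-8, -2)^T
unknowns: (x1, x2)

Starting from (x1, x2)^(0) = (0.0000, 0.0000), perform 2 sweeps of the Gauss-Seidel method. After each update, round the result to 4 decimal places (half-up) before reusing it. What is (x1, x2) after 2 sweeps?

Iteration 1:
  x1 = (-8 - (-1)·0.0000) / (4) = -2.0000
  x2 = (-2 - (4)·-2.0000) / (-5) = -1.2000
Iteration 2:
  x1 = (-8 - (-1)·-1.2000) / (4) = -2.3000
  x2 = (-2 - (4)·-2.3000) / (-5) = -1.4400

(-2.3000, -1.4400)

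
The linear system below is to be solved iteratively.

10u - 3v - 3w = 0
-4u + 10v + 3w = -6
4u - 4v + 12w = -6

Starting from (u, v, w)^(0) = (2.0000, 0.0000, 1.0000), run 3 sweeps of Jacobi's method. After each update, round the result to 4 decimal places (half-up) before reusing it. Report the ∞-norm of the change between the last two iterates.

0.4320

Iteration 1:
  u = (0 - (-3)·0.0000 - (-3)·1.0000) / (10) = 0.3000
  v = (-6 - (-4)·2.0000 - (3)·1.0000) / (10) = -0.1000
  w = (-6 - (4)·2.0000 - (-4)·0.0000) / (12) = -1.1667
Iteration 2:
  u = (0 - (-3)·-0.1000 - (-3)·-1.1667) / (10) = -0.3800
  v = (-6 - (-4)·0.3000 - (3)·-1.1667) / (10) = -0.1300
  w = (-6 - (4)·0.3000 - (-4)·-0.1000) / (12) = -0.6333
Iteration 3:
  u = (0 - (-3)·-0.1300 - (-3)·-0.6333) / (10) = -0.2290
  v = (-6 - (-4)·-0.3800 - (3)·-0.6333) / (10) = -0.5620
  w = (-6 - (4)·-0.3800 - (-4)·-0.1300) / (12) = -0.4167
Change: (0.1510, -0.4320, 0.2166) → max |·| = 0.4320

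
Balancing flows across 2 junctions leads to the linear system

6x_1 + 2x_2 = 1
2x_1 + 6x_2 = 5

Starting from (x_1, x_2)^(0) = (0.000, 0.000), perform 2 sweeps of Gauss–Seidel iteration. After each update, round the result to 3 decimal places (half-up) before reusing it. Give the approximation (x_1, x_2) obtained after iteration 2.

Iteration 1:
  x_1 = (1 - (2)·0.000) / (6) = 0.167
  x_2 = (5 - (2)·0.167) / (6) = 0.778
Iteration 2:
  x_1 = (1 - (2)·0.778) / (6) = -0.093
  x_2 = (5 - (2)·-0.093) / (6) = 0.864

(-0.093, 0.864)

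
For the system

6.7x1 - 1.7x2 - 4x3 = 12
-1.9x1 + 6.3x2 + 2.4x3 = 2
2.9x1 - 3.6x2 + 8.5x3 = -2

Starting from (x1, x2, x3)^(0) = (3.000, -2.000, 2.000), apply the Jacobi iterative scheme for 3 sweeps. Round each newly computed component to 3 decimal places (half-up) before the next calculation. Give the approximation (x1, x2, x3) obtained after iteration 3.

Iteration 1:
  x1 = (12 - (-1.7)·-2.000 - (-4)·2.000) / (6.7) = 2.478
  x2 = (2 - (-1.9)·3.000 - (2.4)·2.000) / (6.3) = 0.460
  x3 = (-2 - (2.9)·3.000 - (-3.6)·-2.000) / (8.5) = -2.106
Iteration 2:
  x1 = (12 - (-1.7)·0.460 - (-4)·-2.106) / (6.7) = 0.650
  x2 = (2 - (-1.9)·2.478 - (2.4)·-2.106) / (6.3) = 1.867
  x3 = (-2 - (2.9)·2.478 - (-3.6)·0.460) / (8.5) = -0.886
Iteration 3:
  x1 = (12 - (-1.7)·1.867 - (-4)·-0.886) / (6.7) = 1.736
  x2 = (2 - (-1.9)·0.650 - (2.4)·-0.886) / (6.3) = 0.851
  x3 = (-2 - (2.9)·0.650 - (-3.6)·1.867) / (8.5) = 0.334

(1.736, 0.851, 0.334)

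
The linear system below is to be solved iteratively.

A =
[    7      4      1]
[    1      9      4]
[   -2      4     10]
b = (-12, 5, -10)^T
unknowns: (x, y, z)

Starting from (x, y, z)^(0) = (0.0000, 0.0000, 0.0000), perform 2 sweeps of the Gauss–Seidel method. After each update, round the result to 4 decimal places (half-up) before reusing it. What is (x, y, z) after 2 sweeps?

(-1.9061, 1.4968, -1.9799)

Iteration 1:
  x = (-12 - (4)·0.0000 - (1)·0.0000) / (7) = -1.7143
  y = (5 - (1)·-1.7143 - (4)·0.0000) / (9) = 0.7460
  z = (-10 - (-2)·-1.7143 - (4)·0.7460) / (10) = -1.6413
Iteration 2:
  x = (-12 - (4)·0.7460 - (1)·-1.6413) / (7) = -1.9061
  y = (5 - (1)·-1.9061 - (4)·-1.6413) / (9) = 1.4968
  z = (-10 - (-2)·-1.9061 - (4)·1.4968) / (10) = -1.9799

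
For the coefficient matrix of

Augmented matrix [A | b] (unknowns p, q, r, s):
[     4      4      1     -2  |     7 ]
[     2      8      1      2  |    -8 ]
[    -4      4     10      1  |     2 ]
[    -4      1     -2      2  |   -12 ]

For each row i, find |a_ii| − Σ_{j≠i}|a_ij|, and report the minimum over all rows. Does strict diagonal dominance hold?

row 1: |4| − (4+1+2) = -3
row 2: |8| − (2+1+2) = 3
row 3: |10| − (4+4+1) = 1
row 4: |2| − (4+1+2) = -5
minimum over rows = -5 → not strictly diagonally dominant

-5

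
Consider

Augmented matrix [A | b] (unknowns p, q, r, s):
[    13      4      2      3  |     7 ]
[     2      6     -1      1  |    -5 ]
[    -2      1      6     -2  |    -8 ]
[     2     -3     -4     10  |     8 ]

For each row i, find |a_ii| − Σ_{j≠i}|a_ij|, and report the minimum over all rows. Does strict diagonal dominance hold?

1

row 1: |13| − (4+2+3) = 4
row 2: |6| − (2+1+1) = 2
row 3: |6| − (2+1+2) = 1
row 4: |10| − (2+3+4) = 1
minimum over rows = 1 → strictly diagonally dominant (convergence guaranteed)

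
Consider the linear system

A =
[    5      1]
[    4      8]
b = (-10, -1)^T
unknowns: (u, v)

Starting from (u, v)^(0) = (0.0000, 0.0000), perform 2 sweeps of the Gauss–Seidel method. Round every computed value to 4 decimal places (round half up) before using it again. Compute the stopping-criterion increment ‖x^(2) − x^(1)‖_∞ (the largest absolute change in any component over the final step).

Iteration 1:
  u = (-10 - (1)·0.0000) / (5) = -2.0000
  v = (-1 - (4)·-2.0000) / (8) = 0.8750
Iteration 2:
  u = (-10 - (1)·0.8750) / (5) = -2.1750
  v = (-1 - (4)·-2.1750) / (8) = 0.9625
Change: (-0.1750, 0.0875) → max |·| = 0.1750

0.1750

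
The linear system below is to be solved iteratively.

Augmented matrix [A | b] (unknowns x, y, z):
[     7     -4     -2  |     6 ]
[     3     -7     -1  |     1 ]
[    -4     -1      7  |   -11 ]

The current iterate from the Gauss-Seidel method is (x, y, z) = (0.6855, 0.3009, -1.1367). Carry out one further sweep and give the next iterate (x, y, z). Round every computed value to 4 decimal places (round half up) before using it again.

(0.7043, 0.3214, -1.1231)

One sweep:
  x = (6 - (-4)·0.3009 - (-2)·-1.1367) / (7) = 0.7043
  y = (1 - (3)·0.7043 - (-1)·-1.1367) / (-7) = 0.3214
  z = (-11 - (-4)·0.7043 - (-1)·0.3214) / (7) = -1.1231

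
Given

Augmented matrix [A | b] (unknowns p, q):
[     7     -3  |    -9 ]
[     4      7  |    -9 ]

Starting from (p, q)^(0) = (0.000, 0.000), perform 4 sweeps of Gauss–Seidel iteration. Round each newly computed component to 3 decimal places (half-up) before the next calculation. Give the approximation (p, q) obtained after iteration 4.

(-1.478, -0.441)

Iteration 1:
  p = (-9 - (-3)·0.000) / (7) = -1.286
  q = (-9 - (4)·-1.286) / (7) = -0.551
Iteration 2:
  p = (-9 - (-3)·-0.551) / (7) = -1.522
  q = (-9 - (4)·-1.522) / (7) = -0.416
Iteration 3:
  p = (-9 - (-3)·-0.416) / (7) = -1.464
  q = (-9 - (4)·-1.464) / (7) = -0.449
Iteration 4:
  p = (-9 - (-3)·-0.449) / (7) = -1.478
  q = (-9 - (4)·-1.478) / (7) = -0.441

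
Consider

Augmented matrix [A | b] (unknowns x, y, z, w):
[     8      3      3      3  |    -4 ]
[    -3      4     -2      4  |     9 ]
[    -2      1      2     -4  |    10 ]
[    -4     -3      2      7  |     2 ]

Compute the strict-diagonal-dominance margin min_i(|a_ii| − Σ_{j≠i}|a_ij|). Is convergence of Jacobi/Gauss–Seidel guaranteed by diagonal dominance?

row 1: |8| − (3+3+3) = -1
row 2: |4| − (3+2+4) = -5
row 3: |2| − (2+1+4) = -5
row 4: |7| − (4+3+2) = -2
minimum over rows = -5 → not strictly diagonally dominant

-5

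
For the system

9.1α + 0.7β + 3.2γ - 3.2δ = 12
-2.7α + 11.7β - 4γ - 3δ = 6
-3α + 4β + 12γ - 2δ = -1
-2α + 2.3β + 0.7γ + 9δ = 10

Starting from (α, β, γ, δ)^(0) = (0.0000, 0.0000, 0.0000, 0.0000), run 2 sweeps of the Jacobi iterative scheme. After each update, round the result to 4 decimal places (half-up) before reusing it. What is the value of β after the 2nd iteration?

Iteration 1:
  α = (12 - (0.7)·0.0000 - (3.2)·0.0000 - (-3.2)·0.0000) / (9.1) = 1.3187
  β = (6 - (-2.7)·0.0000 - (-4)·0.0000 - (-3)·0.0000) / (11.7) = 0.5128
  γ = (-1 - (-3)·0.0000 - (4)·0.0000 - (-2)·0.0000) / (12) = -0.0833
  δ = (10 - (-2)·0.0000 - (2.3)·0.0000 - (0.7)·0.0000) / (9) = 1.1111
Iteration 2:
  α = (12 - (0.7)·0.5128 - (3.2)·-0.0833 - (-3.2)·1.1111) / (9.1) = 1.6992
  β = (6 - (-2.7)·1.3187 - (-4)·-0.0833 - (-3)·1.1111) / (11.7) = 1.0736
  γ = (-1 - (-3)·1.3187 - (4)·0.5128 - (-2)·1.1111) / (12) = 0.2606
  δ = (10 - (-2)·1.3187 - (2.3)·0.5128 - (0.7)·-0.0833) / (9) = 1.2796

1.0736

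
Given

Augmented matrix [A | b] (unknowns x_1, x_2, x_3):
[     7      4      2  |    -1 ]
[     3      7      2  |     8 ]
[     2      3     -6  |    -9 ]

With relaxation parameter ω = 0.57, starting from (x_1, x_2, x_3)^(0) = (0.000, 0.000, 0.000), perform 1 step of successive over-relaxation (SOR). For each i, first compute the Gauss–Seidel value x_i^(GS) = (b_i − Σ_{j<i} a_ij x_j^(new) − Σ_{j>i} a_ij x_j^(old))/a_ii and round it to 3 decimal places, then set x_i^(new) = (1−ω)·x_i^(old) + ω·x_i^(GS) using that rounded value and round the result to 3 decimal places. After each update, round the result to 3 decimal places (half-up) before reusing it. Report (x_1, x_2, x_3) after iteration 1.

(-0.082, 0.671, 1.031)

Iteration 1:
  x_1: GS value = (-1 - (4)·0.000 - (2)·0.000) / (7) = -0.143;  x_1 ← (1−ω)·0.000 + ω·-0.143 = -0.082
  x_2: GS value = (8 - (3)·-0.082 - (2)·0.000) / (7) = 1.178;  x_2 ← (1−ω)·0.000 + ω·1.178 = 0.671
  x_3: GS value = (-9 - (2)·-0.082 - (3)·0.671) / (-6) = 1.808;  x_3 ← (1−ω)·0.000 + ω·1.808 = 1.031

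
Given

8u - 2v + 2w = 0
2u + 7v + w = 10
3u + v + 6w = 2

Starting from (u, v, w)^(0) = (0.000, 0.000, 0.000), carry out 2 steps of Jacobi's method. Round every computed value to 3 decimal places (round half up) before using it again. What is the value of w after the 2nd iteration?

Iteration 1:
  u = (0 - (-2)·0.000 - (2)·0.000) / (8) = 0.000
  v = (10 - (2)·0.000 - (1)·0.000) / (7) = 1.429
  w = (2 - (3)·0.000 - (1)·0.000) / (6) = 0.333
Iteration 2:
  u = (0 - (-2)·1.429 - (2)·0.333) / (8) = 0.274
  v = (10 - (2)·0.000 - (1)·0.333) / (7) = 1.381
  w = (2 - (3)·0.000 - (1)·1.429) / (6) = 0.095

0.095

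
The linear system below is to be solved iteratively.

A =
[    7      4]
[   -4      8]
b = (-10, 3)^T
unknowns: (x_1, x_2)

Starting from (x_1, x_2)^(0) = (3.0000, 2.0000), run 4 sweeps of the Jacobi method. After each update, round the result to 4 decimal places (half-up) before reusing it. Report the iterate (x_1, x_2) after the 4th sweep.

(-0.9286, -0.0791)

Iteration 1:
  x_1 = (-10 - (4)·2.0000) / (7) = -2.5714
  x_2 = (3 - (-4)·3.0000) / (8) = 1.8750
Iteration 2:
  x_1 = (-10 - (4)·1.8750) / (7) = -2.5000
  x_2 = (3 - (-4)·-2.5714) / (8) = -0.9107
Iteration 3:
  x_1 = (-10 - (4)·-0.9107) / (7) = -0.9082
  x_2 = (3 - (-4)·-2.5000) / (8) = -0.8750
Iteration 4:
  x_1 = (-10 - (4)·-0.8750) / (7) = -0.9286
  x_2 = (3 - (-4)·-0.9082) / (8) = -0.0791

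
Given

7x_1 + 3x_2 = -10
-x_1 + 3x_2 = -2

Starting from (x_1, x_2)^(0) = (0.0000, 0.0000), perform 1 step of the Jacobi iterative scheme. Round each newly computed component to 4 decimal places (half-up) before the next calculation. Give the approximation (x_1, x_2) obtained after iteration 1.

Iteration 1:
  x_1 = (-10 - (3)·0.0000) / (7) = -1.4286
  x_2 = (-2 - (-1)·0.0000) / (3) = -0.6667

(-1.4286, -0.6667)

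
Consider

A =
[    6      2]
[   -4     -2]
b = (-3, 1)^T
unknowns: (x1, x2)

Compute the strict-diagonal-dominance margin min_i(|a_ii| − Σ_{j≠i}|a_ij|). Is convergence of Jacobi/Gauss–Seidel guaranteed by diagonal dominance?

-2

row 1: |6| − (2) = 4
row 2: |-2| − (4) = -2
minimum over rows = -2 → not strictly diagonally dominant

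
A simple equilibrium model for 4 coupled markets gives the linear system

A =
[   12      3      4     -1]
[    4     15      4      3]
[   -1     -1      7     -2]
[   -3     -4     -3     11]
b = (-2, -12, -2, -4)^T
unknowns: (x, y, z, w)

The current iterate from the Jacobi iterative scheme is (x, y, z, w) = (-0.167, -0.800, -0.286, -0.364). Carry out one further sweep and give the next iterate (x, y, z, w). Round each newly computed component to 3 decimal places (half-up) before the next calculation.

One sweep:
  x = (-2 - (3)·-0.800 - (4)·-0.286 - (-1)·-0.364) / (12) = 0.098
  y = (-12 - (4)·-0.167 - (4)·-0.286 - (3)·-0.364) / (15) = -0.606
  z = (-2 - (-1)·-0.167 - (-1)·-0.800 - (-2)·-0.364) / (7) = -0.528
  w = (-4 - (-3)·-0.167 - (-4)·-0.800 - (-3)·-0.286) / (11) = -0.778

(0.098, -0.606, -0.528, -0.778)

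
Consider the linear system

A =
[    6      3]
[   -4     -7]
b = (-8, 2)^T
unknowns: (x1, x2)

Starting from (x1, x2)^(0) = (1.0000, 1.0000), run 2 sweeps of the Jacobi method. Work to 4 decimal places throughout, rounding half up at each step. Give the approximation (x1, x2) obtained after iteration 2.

(-0.9048, 0.7619)

Iteration 1:
  x1 = (-8 - (3)·1.0000) / (6) = -1.8333
  x2 = (2 - (-4)·1.0000) / (-7) = -0.8571
Iteration 2:
  x1 = (-8 - (3)·-0.8571) / (6) = -0.9048
  x2 = (2 - (-4)·-1.8333) / (-7) = 0.7619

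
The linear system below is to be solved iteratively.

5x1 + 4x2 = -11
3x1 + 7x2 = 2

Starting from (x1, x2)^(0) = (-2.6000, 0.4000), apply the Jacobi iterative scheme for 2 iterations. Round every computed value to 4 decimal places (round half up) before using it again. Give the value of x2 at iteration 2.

Iteration 1:
  x1 = (-11 - (4)·0.4000) / (5) = -2.5200
  x2 = (2 - (3)·-2.6000) / (7) = 1.4000
Iteration 2:
  x1 = (-11 - (4)·1.4000) / (5) = -3.3200
  x2 = (2 - (3)·-2.5200) / (7) = 1.3657

1.3657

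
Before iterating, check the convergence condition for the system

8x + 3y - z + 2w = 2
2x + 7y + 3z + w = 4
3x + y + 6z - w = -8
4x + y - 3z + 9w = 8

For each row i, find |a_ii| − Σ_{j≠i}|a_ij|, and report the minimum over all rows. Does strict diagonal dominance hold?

1

row 1: |8| − (3+1+2) = 2
row 2: |7| − (2+3+1) = 1
row 3: |6| − (3+1+1) = 1
row 4: |9| − (4+1+3) = 1
minimum over rows = 1 → strictly diagonally dominant (convergence guaranteed)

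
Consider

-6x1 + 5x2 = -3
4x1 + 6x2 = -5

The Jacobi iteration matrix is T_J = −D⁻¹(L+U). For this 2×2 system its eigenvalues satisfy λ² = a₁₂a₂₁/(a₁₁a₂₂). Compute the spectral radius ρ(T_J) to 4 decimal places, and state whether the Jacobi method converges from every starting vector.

0.7454

a₁₂a₂₁/(a₁₁a₂₂) = (5)·(4) / ((-6)·(6)) = -0.555556
ρ = √|-0.555556| = √0.555556 = 0.7454
ρ < 1, so Jacobi converges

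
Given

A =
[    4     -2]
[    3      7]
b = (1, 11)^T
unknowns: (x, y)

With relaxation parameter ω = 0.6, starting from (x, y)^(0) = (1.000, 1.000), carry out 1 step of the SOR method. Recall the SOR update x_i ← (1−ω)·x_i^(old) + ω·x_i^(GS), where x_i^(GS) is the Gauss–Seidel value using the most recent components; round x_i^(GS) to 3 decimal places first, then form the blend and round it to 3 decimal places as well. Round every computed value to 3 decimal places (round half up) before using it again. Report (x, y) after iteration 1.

Iteration 1:
  x: GS value = (1 - (-2)·1.000) / (4) = 0.750;  x ← (1−ω)·1.000 + ω·0.750 = 0.850
  y: GS value = (11 - (3)·0.850) / (7) = 1.207;  y ← (1−ω)·1.000 + ω·1.207 = 1.124

(0.850, 1.124)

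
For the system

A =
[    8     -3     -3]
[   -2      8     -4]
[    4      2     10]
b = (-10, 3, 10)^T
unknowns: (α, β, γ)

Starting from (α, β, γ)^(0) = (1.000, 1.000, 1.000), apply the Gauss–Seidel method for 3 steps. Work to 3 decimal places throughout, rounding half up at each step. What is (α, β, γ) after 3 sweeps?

Iteration 1:
  α = (-10 - (-3)·1.000 - (-3)·1.000) / (8) = -0.500
  β = (3 - (-2)·-0.500 - (-4)·1.000) / (8) = 0.750
  γ = (10 - (4)·-0.500 - (2)·0.750) / (10) = 1.050
Iteration 2:
  α = (-10 - (-3)·0.750 - (-3)·1.050) / (8) = -0.575
  β = (3 - (-2)·-0.575 - (-4)·1.050) / (8) = 0.756
  γ = (10 - (4)·-0.575 - (2)·0.756) / (10) = 1.079
Iteration 3:
  α = (-10 - (-3)·0.756 - (-3)·1.079) / (8) = -0.562
  β = (3 - (-2)·-0.562 - (-4)·1.079) / (8) = 0.774
  γ = (10 - (4)·-0.562 - (2)·0.774) / (10) = 1.070

(-0.562, 0.774, 1.070)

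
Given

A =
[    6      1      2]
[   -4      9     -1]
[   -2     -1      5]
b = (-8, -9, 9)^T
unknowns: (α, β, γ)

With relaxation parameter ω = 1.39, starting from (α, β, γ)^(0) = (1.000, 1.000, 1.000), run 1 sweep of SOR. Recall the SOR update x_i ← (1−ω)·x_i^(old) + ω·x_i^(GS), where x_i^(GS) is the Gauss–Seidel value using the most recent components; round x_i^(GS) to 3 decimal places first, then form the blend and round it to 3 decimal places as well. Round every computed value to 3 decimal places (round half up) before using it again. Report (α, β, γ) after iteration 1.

(-2.938, -3.441, -0.478)

Iteration 1:
  α: GS value = (-8 - (1)·1.000 - (2)·1.000) / (6) = -1.833;  α ← (1−ω)·1.000 + ω·-1.833 = -2.938
  β: GS value = (-9 - (-4)·-2.938 - (-1)·1.000) / (9) = -2.195;  β ← (1−ω)·1.000 + ω·-2.195 = -3.441
  γ: GS value = (9 - (-2)·-2.938 - (-1)·-3.441) / (5) = -0.063;  γ ← (1−ω)·1.000 + ω·-0.063 = -0.478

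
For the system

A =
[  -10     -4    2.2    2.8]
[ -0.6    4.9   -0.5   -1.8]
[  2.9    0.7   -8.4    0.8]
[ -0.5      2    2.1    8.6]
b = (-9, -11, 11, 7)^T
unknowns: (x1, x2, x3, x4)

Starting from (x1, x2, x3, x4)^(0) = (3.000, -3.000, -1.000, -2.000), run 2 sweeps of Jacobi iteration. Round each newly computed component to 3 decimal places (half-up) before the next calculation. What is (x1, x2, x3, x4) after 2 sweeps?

(2.369, -1.447, -0.896, 1.696)

Iteration 1:
  x1 = (-9 - (-4)·-3.000 - (2.2)·-1.000 - (2.8)·-2.000) / (-10) = 1.320
  x2 = (-11 - (-0.6)·3.000 - (-0.5)·-1.000 - (-1.8)·-2.000) / (4.9) = -2.714
  x3 = (11 - (2.9)·3.000 - (0.7)·-3.000 - (0.8)·-2.000) / (-8.4) = -0.714
  x4 = (7 - (-0.5)·3.000 - (2)·-3.000 - (2.1)·-1.000) / (8.6) = 1.930
Iteration 2:
  x1 = (-9 - (-4)·-2.714 - (2.2)·-0.714 - (2.8)·1.930) / (-10) = 2.369
  x2 = (-11 - (-0.6)·1.320 - (-0.5)·-0.714 - (-1.8)·1.930) / (4.9) = -1.447
  x3 = (11 - (2.9)·1.320 - (0.7)·-2.714 - (0.8)·1.930) / (-8.4) = -0.896
  x4 = (7 - (-0.5)·1.320 - (2)·-2.714 - (2.1)·-0.714) / (8.6) = 1.696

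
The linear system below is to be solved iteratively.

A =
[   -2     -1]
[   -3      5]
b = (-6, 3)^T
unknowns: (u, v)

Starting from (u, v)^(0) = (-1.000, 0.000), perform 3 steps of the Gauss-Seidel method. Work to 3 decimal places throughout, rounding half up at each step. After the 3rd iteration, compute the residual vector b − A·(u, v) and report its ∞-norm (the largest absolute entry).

Iteration 1:
  u = (-6 - (-1)·0.000) / (-2) = 3.000
  v = (3 - (-3)·3.000) / (5) = 2.400
Iteration 2:
  u = (-6 - (-1)·2.400) / (-2) = 1.800
  v = (3 - (-3)·1.800) / (5) = 1.680
Iteration 3:
  u = (-6 - (-1)·1.680) / (-2) = 2.160
  v = (3 - (-3)·2.160) / (5) = 1.896
Residual b − A·x = (0.216, 0.000); ∞-norm = 0.216

0.216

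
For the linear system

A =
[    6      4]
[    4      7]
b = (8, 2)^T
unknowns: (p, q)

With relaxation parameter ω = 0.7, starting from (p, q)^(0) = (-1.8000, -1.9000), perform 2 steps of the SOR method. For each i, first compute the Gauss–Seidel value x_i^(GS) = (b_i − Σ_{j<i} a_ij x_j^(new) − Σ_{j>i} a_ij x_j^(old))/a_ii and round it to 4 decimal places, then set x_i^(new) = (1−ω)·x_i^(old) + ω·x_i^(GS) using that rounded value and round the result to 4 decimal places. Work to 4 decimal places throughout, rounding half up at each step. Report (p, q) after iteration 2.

(1.7289, -0.7561)

Iteration 1:
  p: GS value = (8 - (4)·-1.9000) / (6) = 2.6000;  p ← (1−ω)·-1.8000 + ω·2.6000 = 1.2800
  q: GS value = (2 - (4)·1.2800) / (7) = -0.4457;  q ← (1−ω)·-1.9000 + ω·-0.4457 = -0.8820
Iteration 2:
  p: GS value = (8 - (4)·-0.8820) / (6) = 1.9213;  p ← (1−ω)·1.2800 + ω·1.9213 = 1.7289
  q: GS value = (2 - (4)·1.7289) / (7) = -0.7022;  q ← (1−ω)·-0.8820 + ω·-0.7022 = -0.7561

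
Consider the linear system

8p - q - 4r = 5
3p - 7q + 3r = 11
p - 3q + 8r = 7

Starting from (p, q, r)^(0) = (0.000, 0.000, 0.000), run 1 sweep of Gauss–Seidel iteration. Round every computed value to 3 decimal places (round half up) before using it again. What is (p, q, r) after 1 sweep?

(0.625, -1.304, 0.308)

Iteration 1:
  p = (5 - (-1)·0.000 - (-4)·0.000) / (8) = 0.625
  q = (11 - (3)·0.625 - (3)·0.000) / (-7) = -1.304
  r = (7 - (1)·0.625 - (-3)·-1.304) / (8) = 0.308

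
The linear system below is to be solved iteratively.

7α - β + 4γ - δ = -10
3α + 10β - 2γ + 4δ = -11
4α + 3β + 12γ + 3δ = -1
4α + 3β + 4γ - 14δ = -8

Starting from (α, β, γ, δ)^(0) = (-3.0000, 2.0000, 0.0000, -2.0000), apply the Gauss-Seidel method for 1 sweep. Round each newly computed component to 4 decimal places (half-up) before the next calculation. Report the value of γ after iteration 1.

Iteration 1:
  α = (-10 - (-1)·2.0000 - (4)·0.0000 - (-1)·-2.0000) / (7) = -1.4286
  β = (-11 - (3)·-1.4286 - (-2)·0.0000 - (4)·-2.0000) / (10) = 0.1286
  γ = (-1 - (4)·-1.4286 - (3)·0.1286 - (3)·-2.0000) / (12) = 0.8607
  δ = (-8 - (4)·-1.4286 - (3)·0.1286 - (4)·0.8607) / (-14) = 0.4367

0.8607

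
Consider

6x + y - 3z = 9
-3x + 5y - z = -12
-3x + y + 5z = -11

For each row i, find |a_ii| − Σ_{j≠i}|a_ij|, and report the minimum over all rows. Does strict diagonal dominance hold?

row 1: |6| − (1+3) = 2
row 2: |5| − (3+1) = 1
row 3: |5| − (3+1) = 1
minimum over rows = 1 → strictly diagonally dominant (convergence guaranteed)

1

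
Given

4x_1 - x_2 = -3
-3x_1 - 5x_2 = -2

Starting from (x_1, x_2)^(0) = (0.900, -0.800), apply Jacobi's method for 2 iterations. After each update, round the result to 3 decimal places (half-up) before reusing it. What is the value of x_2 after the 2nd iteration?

0.970

Iteration 1:
  x_1 = (-3 - (-1)·-0.800) / (4) = -0.950
  x_2 = (-2 - (-3)·0.900) / (-5) = -0.140
Iteration 2:
  x_1 = (-3 - (-1)·-0.140) / (4) = -0.785
  x_2 = (-2 - (-3)·-0.950) / (-5) = 0.970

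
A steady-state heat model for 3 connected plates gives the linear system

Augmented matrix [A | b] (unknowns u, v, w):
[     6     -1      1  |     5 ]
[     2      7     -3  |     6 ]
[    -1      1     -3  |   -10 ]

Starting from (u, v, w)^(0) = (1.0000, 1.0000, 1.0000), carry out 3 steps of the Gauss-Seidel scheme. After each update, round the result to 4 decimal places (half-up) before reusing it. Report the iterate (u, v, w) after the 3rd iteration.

Iteration 1:
  u = (5 - (-1)·1.0000 - (1)·1.0000) / (6) = 0.8333
  v = (6 - (2)·0.8333 - (-3)·1.0000) / (7) = 1.0476
  w = (-10 - (-1)·0.8333 - (1)·1.0476) / (-3) = 3.4048
Iteration 2:
  u = (5 - (-1)·1.0476 - (1)·3.4048) / (6) = 0.4405
  v = (6 - (2)·0.4405 - (-3)·3.4048) / (7) = 2.1905
  w = (-10 - (-1)·0.4405 - (1)·2.1905) / (-3) = 3.9167
Iteration 3:
  u = (5 - (-1)·2.1905 - (1)·3.9167) / (6) = 0.5456
  v = (6 - (2)·0.5456 - (-3)·3.9167) / (7) = 2.3798
  w = (-10 - (-1)·0.5456 - (1)·2.3798) / (-3) = 3.9447

(0.5456, 2.3798, 3.9447)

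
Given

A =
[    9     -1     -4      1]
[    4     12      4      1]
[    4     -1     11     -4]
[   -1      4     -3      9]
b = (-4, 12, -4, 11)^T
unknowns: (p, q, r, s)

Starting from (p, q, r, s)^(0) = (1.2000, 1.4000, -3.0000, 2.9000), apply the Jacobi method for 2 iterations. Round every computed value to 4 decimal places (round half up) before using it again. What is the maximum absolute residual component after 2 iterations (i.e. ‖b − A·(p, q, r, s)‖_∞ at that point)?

Iteration 1:
  p = (-4 - (-1)·1.4000 - (-4)·-3.0000 - (1)·2.9000) / (9) = -1.9444
  q = (12 - (4)·1.2000 - (4)·-3.0000 - (1)·2.9000) / (12) = 1.3583
  r = (-4 - (4)·1.2000 - (-1)·1.4000 - (-4)·2.9000) / (11) = 0.3818
  s = (11 - (-1)·1.2000 - (4)·1.4000 - (-3)·-3.0000) / (9) = -0.2667
Iteration 2:
  p = (-4 - (-1)·1.3583 - (-4)·0.3818 - (1)·-0.2667) / (9) = -0.0942
  q = (12 - (4)·-1.9444 - (4)·0.3818 - (1)·-0.2667) / (12) = 1.5431
  r = (-4 - (4)·-1.9444 - (-1)·1.3583 - (-4)·-0.2667) / (11) = 0.3699
  s = (11 - (-1)·-1.9444 - (4)·1.3583 - (-3)·0.3818) / (9) = 0.5298
Residual b − A·x = (-0.6593, -8.1498, -4.0298, 1.0749); ∞-norm = 8.1498

8.1498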